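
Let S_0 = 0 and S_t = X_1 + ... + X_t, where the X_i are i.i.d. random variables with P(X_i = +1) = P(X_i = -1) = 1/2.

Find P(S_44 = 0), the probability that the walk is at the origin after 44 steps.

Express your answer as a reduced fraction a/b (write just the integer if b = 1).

To return to 0 after 44 steps: need exactly 22 steps of +1 and 22 of -1.
Favorable paths: C(44,22) = 2104098963720
Total paths: 2^44 = 17592186044416
P = 2104098963720/17592186044416 = 263012370465/2199023255552

Answer: 263012370465/2199023255552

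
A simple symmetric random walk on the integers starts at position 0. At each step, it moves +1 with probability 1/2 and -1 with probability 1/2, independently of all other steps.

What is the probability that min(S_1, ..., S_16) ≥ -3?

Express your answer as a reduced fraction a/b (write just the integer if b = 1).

Let f(t,s) = #length-t paths at position s with S_1..S_t all ≥ -3.
f(t,s) = f(t-1,s-1) + f(t-1,s+1) for s ≥ -3; f(t,s) = 0 for s < -3.
t=0: f(0,0)=1
t=1: f(1,-1)=1 f(1,1)=1
t=2: f(2,-2)=1 f(2,0)=2 f(2,2)=1
t=3: f(3,-3)=1 f(3,-1)=3 f(3,1)=3 f(3,3)=1
t=4: f(4,-2)=4 f(4,0)=6 f(4,2)=4 f(4,4)=1
t=5: f(5,-3)=4 f(5,-1)=10 f(5,1)=10 f(5,3)=5 f(5,5)=1
t=6: f(6,-2)=14 f(6,0)=20 f(6,2)=15 f(6,4)=6 f(6,6)=1
t=7: f(7,-3)=14 f(7,-1)=34 f(7,1)=35 f(7,3)=21 f(7,5)=7 f(7,7)=1
t=8: f(8,-2)=48 f(8,0)=69 f(8,2)=56 f(8,4)=28 f(8,6)=8 f(8,8)=1
t=9: f(9,-3)=48 f(9,-1)=117 f(9,1)=125 f(9,3)=84 f(9,5)=36 f(9,7)=9 f(9,9)=1
t=10: f(10,-2)=165 f(10,0)=242 f(10,2)=209 f(10,4)=120 f(10,6)=45 f(10,8)=10 f(10,10)=1
t=11: f(11,-3)=165 f(11,-1)=407 f(11,1)=451 f(11,3)=329 f(11,5)=165 f(11,7)=55 f(11,9)=11 f(11,11)=1
t=12: f(12,-2)=572 f(12,0)=858 f(12,2)=780 f(12,4)=494 f(12,6)=220 f(12,8)=66 f(12,10)=12 f(12,12)=1
t=13: f(13,-3)=572 f(13,-1)=1430 f(13,1)=1638 f(13,3)=1274 f(13,5)=714 f(13,7)=286 f(13,9)=78 f(13,11)=13 f(13,13)=1
t=14: f(14,-2)=2002 f(14,0)=3068 f(14,2)=2912 f(14,4)=1988 f(14,6)=1000 f(14,8)=364 f(14,10)=91 f(14,12)=14 f(14,14)=1
t=15: f(15,-3)=2002 f(15,-1)=5070 f(15,1)=5980 f(15,3)=4900 f(15,5)=2988 f(15,7)=1364 f(15,9)=455 f(15,11)=105 f(15,13)=15 f(15,15)=1
t=16: f(16,-2)=7072 f(16,0)=11050 f(16,2)=10880 f(16,4)=7888 f(16,6)=4352 f(16,8)=1819 f(16,10)=560 f(16,12)=120 f(16,14)=16 f(16,16)=1
Σ_s f(16,s) = 43758
P = 43758/65536 = 21879/32768

Answer: 21879/32768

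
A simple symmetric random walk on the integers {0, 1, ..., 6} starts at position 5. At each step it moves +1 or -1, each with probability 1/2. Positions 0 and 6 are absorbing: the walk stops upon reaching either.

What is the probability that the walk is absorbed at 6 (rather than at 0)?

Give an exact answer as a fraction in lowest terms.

Symmetric walk (p = 1/2): the harmonic-function argument gives P(hit 6 before 0 | start at 5) = a/N.
P = 5/6 = 5/6

Answer: 5/6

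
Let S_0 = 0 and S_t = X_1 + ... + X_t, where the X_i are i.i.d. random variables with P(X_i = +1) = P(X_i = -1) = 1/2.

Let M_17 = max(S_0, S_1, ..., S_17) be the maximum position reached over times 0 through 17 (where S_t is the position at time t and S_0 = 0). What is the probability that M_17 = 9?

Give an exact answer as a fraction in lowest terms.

Answer: 595/32768

Derivation:
Let M_17 = max(S_0,...,S_17). Use the reflection principle: for j ≥ 1, #{paths with M_17 ≥ j} = #{S_17 ≥ j} + #{S_17 ≥ j+1}.
By reflection, #{M_17 ≥ 9} = #{S_17 ≥ 9} + #{S_17 ≥ 10} = 3214 + 834 = 4048.
#{M_17 ≥ 10} = #{S_17 ≥ 10} + #{S_17 ≥ 11} = 834 + 834 = 1668.
#{M_17 = 9} = 4048 - 1668 = 2380.
P(M_17 = 9) = 2380/131072 = 595/32768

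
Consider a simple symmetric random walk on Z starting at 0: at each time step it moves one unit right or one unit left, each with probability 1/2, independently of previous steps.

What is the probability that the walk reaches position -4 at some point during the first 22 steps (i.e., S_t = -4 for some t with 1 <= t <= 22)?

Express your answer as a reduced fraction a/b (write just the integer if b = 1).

Count via complement. Let g(t,s) = #length-t paths at position s with S_1..S_t all ≠ -4.
g(t,s) = g(t-1,s-1) + g(t-1,s+1) for s ≠ -4; g(t,-4) = 0.
t=0: g(0,0)=1
t=1: g(1,-1)=1 g(1,1)=1
t=2: g(2,-2)=1 g(2,0)=2 g(2,2)=1
t=3: g(3,-3)=1 g(3,-1)=3 g(3,1)=3 g(3,3)=1
t=4: g(4,-2)=4 g(4,0)=6 g(4,2)=4 g(4,4)=1
t=5: g(5,-3)=4 g(5,-1)=10 g(5,1)=10 g(5,3)=5 g(5,5)=1
t=6: g(6,-2)=14 g(6,0)=20 g(6,2)=15 g(6,4)=6 g(6,6)=1
t=7: g(7,-3)=14 g(7,-1)=34 g(7,1)=35 g(7,3)=21 g(7,5)=7 g(7,7)=1
t=8: g(8,-2)=48 g(8,0)=69 g(8,2)=56 g(8,4)=28 g(8,6)=8 g(8,8)=1
t=9: g(9,-3)=48 g(9,-1)=117 g(9,1)=125 g(9,3)=84 g(9,5)=36 g(9,7)=9 g(9,9)=1
t=10: g(10,-2)=165 g(10,0)=242 g(10,2)=209 g(10,4)=120 g(10,6)=45 g(10,8)=10 g(10,10)=1
t=11: g(11,-3)=165 g(11,-1)=407 g(11,1)=451 g(11,3)=329 g(11,5)=165 g(11,7)=55 g(11,9)=11 g(11,11)=1
t=12: g(12,-2)=572 g(12,0)=858 g(12,2)=780 g(12,4)=494 g(12,6)=220 g(12,8)=66 g(12,10)=12 g(12,12)=1
t=13: g(13,-3)=572 g(13,-1)=1430 g(13,1)=1638 g(13,3)=1274 g(13,5)=714 g(13,7)=286 g(13,9)=78 g(13,11)=13 g(13,13)=1
t=14: g(14,-2)=2002 g(14,0)=3068 g(14,2)=2912 g(14,4)=1988 g(14,6)=1000 g(14,8)=364 g(14,10)=91 g(14,12)=14 g(14,14)=1
t=15: g(15,-3)=2002 g(15,-1)=5070 g(15,1)=5980 g(15,3)=4900 g(15,5)=2988 g(15,7)=1364 g(15,9)=455 g(15,11)=105 g(15,13)=15 g(15,15)=1
t=16: g(16,-2)=7072 g(16,0)=11050 g(16,2)=10880 g(16,4)=7888 g(16,6)=4352 g(16,8)=1819 g(16,10)=560 g(16,12)=120 g(16,14)=16 g(16,16)=1
t=17: g(17,-3)=7072 g(17,-1)=18122 g(17,1)=21930 g(17,3)=18768 g(17,5)=12240 g(17,7)=6171 g(17,9)=2379 g(17,11)=680 g(17,13)=136 g(17,15)=17 g(17,17)=1
t=18: g(18,-2)=25194 g(18,0)=40052 g(18,2)=40698 g(18,4)=31008 g(18,6)=18411 g(18,8)=8550 g(18,10)=3059 g(18,12)=816 g(18,14)=153 g(18,16)=18 g(18,18)=1
t=19: g(19,-3)=25194 g(19,-1)=65246 g(19,1)=80750 g(19,3)=71706 g(19,5)=49419 g(19,7)=26961 g(19,9)=11609 g(19,11)=3875 g(19,13)=969 g(19,15)=171 g(19,17)=19 g(19,19)=1
t=20: g(20,-2)=90440 g(20,0)=145996 g(20,2)=152456 g(20,4)=121125 g(20,6)=76380 g(20,8)=38570 g(20,10)=15484 g(20,12)=4844 g(20,14)=1140 g(20,16)=190 g(20,18)=20 g(20,20)=1
t=21: g(21,-3)=90440 g(21,-1)=236436 g(21,1)=298452 g(21,3)=273581 g(21,5)=197505 g(21,7)=114950 g(21,9)=54054 g(21,11)=20328 g(21,13)=5984 g(21,15)=1330 g(21,17)=210 g(21,19)=21 g(21,21)=1
t=22: g(22,-2)=326876 g(22,0)=534888 g(22,2)=572033 g(22,4)=471086 g(22,6)=312455 g(22,8)=169004 g(22,10)=74382 g(22,12)=26312 g(22,14)=7314 g(22,16)=1540 g(22,18)=231 g(22,20)=22 g(22,22)=1
Paths never hitting -4: Σ_s g(22,s) = 2496144
Paths hitting -4: 2^22 - 2496144 = 1698160
P = 1698160/4194304 = 106135/262144

Answer: 106135/262144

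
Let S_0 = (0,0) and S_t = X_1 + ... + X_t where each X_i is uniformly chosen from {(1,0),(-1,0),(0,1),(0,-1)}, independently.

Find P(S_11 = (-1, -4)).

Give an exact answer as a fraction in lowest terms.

Answer: 27225/2097152

Derivation:
Let h be the number of horizontal steps (so 11-h are vertical). To end at (-1,-4) need (h-1)/2 right-steps and ((11-h)-4)/2 up-steps.
Sum over h with 1 ≤ h ≤ 7, h ≡ 1 (mod 2), 11-h ≡ 0 (mod 2):
h=1: C(11,1)·C(1,0)·C(10,3) = 11·1·120 = 1320
h=3: C(11,3)·C(3,1)·C(8,2) = 165·3·28 = 13860
h=5: C(11,5)·C(5,2)·C(6,1) = 462·10·6 = 27720
h=7: C(11,7)·C(7,3)·C(4,0) = 330·35·1 = 11550
Total favorable: 54450
Total paths: 4^11 = 4194304
P = 54450/4194304 = 27225/2097152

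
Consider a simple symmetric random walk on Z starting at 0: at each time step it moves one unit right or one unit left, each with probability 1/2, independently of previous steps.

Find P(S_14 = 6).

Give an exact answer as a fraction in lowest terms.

To reach position 6 after 14 steps: need 10 steps of +1 and 4 of -1.
Favorable paths: C(14,10) = 1001
Total paths: 2^14 = 16384
P = 1001/16384 = 1001/16384

Answer: 1001/16384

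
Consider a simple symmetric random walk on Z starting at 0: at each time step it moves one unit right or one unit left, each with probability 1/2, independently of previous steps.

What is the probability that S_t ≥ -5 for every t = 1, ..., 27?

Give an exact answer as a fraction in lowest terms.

Answer: 50480055/67108864

Derivation:
Let f(t,s) = #length-t paths at position s with S_1..S_t all ≥ -5.
f(t,s) = f(t-1,s-1) + f(t-1,s+1) for s ≥ -5; f(t,s) = 0 for s < -5.
t=0: f(0,0)=1
t=1: f(1,-1)=1 f(1,1)=1
t=2: f(2,-2)=1 f(2,0)=2 f(2,2)=1
t=3: f(3,-3)=1 f(3,-1)=3 f(3,1)=3 f(3,3)=1
t=4: f(4,-4)=1 f(4,-2)=4 f(4,0)=6 f(4,2)=4 f(4,4)=1
t=5: f(5,-5)=1 f(5,-3)=5 f(5,-1)=10 f(5,1)=10 f(5,3)=5 f(5,5)=1
t=6: f(6,-4)=6 f(6,-2)=15 f(6,0)=20 f(6,2)=15 f(6,4)=6 f(6,6)=1
t=7: f(7,-5)=6 f(7,-3)=21 f(7,-1)=35 f(7,1)=35 f(7,3)=21 f(7,5)=7 f(7,7)=1
t=8: f(8,-4)=27 f(8,-2)=56 f(8,0)=70 f(8,2)=56 f(8,4)=28 f(8,6)=8 f(8,8)=1
t=9: f(9,-5)=27 f(9,-3)=83 f(9,-1)=126 f(9,1)=126 f(9,3)=84 f(9,5)=36 f(9,7)=9 f(9,9)=1
t=10: f(10,-4)=110 f(10,-2)=209 f(10,0)=252 f(10,2)=210 f(10,4)=120 f(10,6)=45 f(10,8)=10 f(10,10)=1
t=11: f(11,-5)=110 f(11,-3)=319 f(11,-1)=461 f(11,1)=462 f(11,3)=330 f(11,5)=165 f(11,7)=55 f(11,9)=11 f(11,11)=1
t=12: f(12,-4)=429 f(12,-2)=780 f(12,0)=923 f(12,2)=792 f(12,4)=495 f(12,6)=220 f(12,8)=66 f(12,10)=12 f(12,12)=1
t=13: f(13,-5)=429 f(13,-3)=1209 f(13,-1)=1703 f(13,1)=1715 f(13,3)=1287 f(13,5)=715 f(13,7)=286 f(13,9)=78 f(13,11)=13 f(13,13)=1
t=14: f(14,-4)=1638 f(14,-2)=2912 f(14,0)=3418 f(14,2)=3002 f(14,4)=2002 f(14,6)=1001 f(14,8)=364 f(14,10)=91 f(14,12)=14 f(14,14)=1
t=15: f(15,-5)=1638 f(15,-3)=4550 f(15,-1)=6330 f(15,1)=6420 f(15,3)=5004 f(15,5)=3003 f(15,7)=1365 f(15,9)=455 f(15,11)=105 f(15,13)=15 f(15,15)=1
t=16: f(16,-4)=6188 f(16,-2)=10880 f(16,0)=12750 f(16,2)=11424 f(16,4)=8007 f(16,6)=4368 f(16,8)=1820 f(16,10)=560 f(16,12)=120 f(16,14)=16 f(16,16)=1
t=17: f(17,-5)=6188 f(17,-3)=17068 f(17,-1)=23630 f(17,1)=24174 f(17,3)=19431 f(17,5)=12375 f(17,7)=6188 f(17,9)=2380 f(17,11)=680 f(17,13)=136 f(17,15)=17 f(17,17)=1
t=18: f(18,-4)=23256 f(18,-2)=40698 f(18,0)=47804 f(18,2)=43605 f(18,4)=31806 f(18,6)=18563 f(18,8)=8568 f(18,10)=3060 f(18,12)=816 f(18,14)=153 f(18,16)=18 f(18,18)=1
t=19: f(19,-5)=23256 f(19,-3)=63954 f(19,-1)=88502 f(19,1)=91409 f(19,3)=75411 f(19,5)=50369 f(19,7)=27131 f(19,9)=11628 f(19,11)=3876 f(19,13)=969 f(19,15)=171 f(19,17)=19 f(19,19)=1
t=20: f(20,-4)=87210 f(20,-2)=152456 f(20,0)=179911 f(20,2)=166820 f(20,4)=125780 f(20,6)=77500 f(20,8)=38759 f(20,10)=15504 f(20,12)=4845 f(20,14)=1140 f(20,16)=190 f(20,18)=20 f(20,20)=1
t=21: f(21,-5)=87210 f(21,-3)=239666 f(21,-1)=332367 f(21,1)=346731 f(21,3)=292600 f(21,5)=203280 f(21,7)=116259 f(21,9)=54263 f(21,11)=20349 f(21,13)=5985 f(21,15)=1330 f(21,17)=210 f(21,19)=21 f(21,21)=1
t=22: f(22,-4)=326876 f(22,-2)=572033 f(22,0)=679098 f(22,2)=639331 f(22,4)=495880 f(22,6)=319539 f(22,8)=170522 f(22,10)=74612 f(22,12)=26334 f(22,14)=7315 f(22,16)=1540 f(22,18)=231 f(22,20)=22 f(22,22)=1
t=23: f(23,-5)=326876 f(23,-3)=898909 f(23,-1)=1251131 f(23,1)=1318429 f(23,3)=1135211 f(23,5)=815419 f(23,7)=490061 f(23,9)=245134 f(23,11)=100946 f(23,13)=33649 f(23,15)=8855 f(23,17)=1771 f(23,19)=253 f(23,21)=23 f(23,23)=1
t=24: f(24,-4)=1225785 f(24,-2)=2150040 f(24,0)=2569560 f(24,2)=2453640 f(24,4)=1950630 f(24,6)=1305480 f(24,8)=735195 f(24,10)=346080 f(24,12)=134595 f(24,14)=42504 f(24,16)=10626 f(24,18)=2024 f(24,20)=276 f(24,22)=24 f(24,24)=1
t=25: f(25,-5)=1225785 f(25,-3)=3375825 f(25,-1)=4719600 f(25,1)=5023200 f(25,3)=4404270 f(25,5)=3256110 f(25,7)=2040675 f(25,9)=1081275 f(25,11)=480675 f(25,13)=177099 f(25,15)=53130 f(25,17)=12650 f(25,19)=2300 f(25,21)=300 f(25,23)=25 f(25,25)=1
t=26: f(26,-4)=4601610 f(26,-2)=8095425 f(26,0)=9742800 f(26,2)=9427470 f(26,4)=7660380 f(26,6)=5296785 f(26,8)=3121950 f(26,10)=1561950 f(26,12)=657774 f(26,14)=230229 f(26,16)=65780 f(26,18)=14950 f(26,20)=2600 f(26,22)=325 f(26,24)=26 f(26,26)=1
t=27: f(27,-5)=4601610 f(27,-3)=12697035 f(27,-1)=17838225 f(27,1)=19170270 f(27,3)=17087850 f(27,5)=12957165 f(27,7)=8418735 f(27,9)=4683900 f(27,11)=2219724 f(27,13)=888003 f(27,15)=296009 f(27,17)=80730 f(27,19)=17550 f(27,21)=2925 f(27,23)=351 f(27,25)=27 f(27,27)=1
Σ_s f(27,s) = 100960110
P = 100960110/134217728 = 50480055/67108864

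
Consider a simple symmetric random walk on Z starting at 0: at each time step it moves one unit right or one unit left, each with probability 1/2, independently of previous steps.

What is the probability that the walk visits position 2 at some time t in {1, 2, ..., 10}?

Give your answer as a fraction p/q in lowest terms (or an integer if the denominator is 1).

Count via complement. Let g(t,s) = #length-t paths at position s with S_1..S_t all ≠ 2.
g(t,s) = g(t-1,s-1) + g(t-1,s+1) for s ≠ 2; g(t,2) = 0.
t=0: g(0,0)=1
t=1: g(1,-1)=1 g(1,1)=1
t=2: g(2,-2)=1 g(2,0)=2
t=3: g(3,-3)=1 g(3,-1)=3 g(3,1)=2
t=4: g(4,-4)=1 g(4,-2)=4 g(4,0)=5
t=5: g(5,-5)=1 g(5,-3)=5 g(5,-1)=9 g(5,1)=5
t=6: g(6,-6)=1 g(6,-4)=6 g(6,-2)=14 g(6,0)=14
t=7: g(7,-7)=1 g(7,-5)=7 g(7,-3)=20 g(7,-1)=28 g(7,1)=14
t=8: g(8,-8)=1 g(8,-6)=8 g(8,-4)=27 g(8,-2)=48 g(8,0)=42
t=9: g(9,-9)=1 g(9,-7)=9 g(9,-5)=35 g(9,-3)=75 g(9,-1)=90 g(9,1)=42
t=10: g(10,-10)=1 g(10,-8)=10 g(10,-6)=44 g(10,-4)=110 g(10,-2)=165 g(10,0)=132
Paths never hitting 2: Σ_s g(10,s) = 462
Paths hitting 2: 2^10 - 462 = 562
P = 562/1024 = 281/512

Answer: 281/512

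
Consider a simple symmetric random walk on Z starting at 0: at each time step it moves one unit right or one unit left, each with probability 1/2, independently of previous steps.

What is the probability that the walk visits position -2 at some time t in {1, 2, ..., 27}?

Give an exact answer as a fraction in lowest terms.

Count via complement. Let g(t,s) = #length-t paths at position s with S_1..S_t all ≠ -2.
g(t,s) = g(t-1,s-1) + g(t-1,s+1) for s ≠ -2; g(t,-2) = 0.
t=0: g(0,0)=1
t=1: g(1,-1)=1 g(1,1)=1
t=2: g(2,0)=2 g(2,2)=1
t=3: g(3,-1)=2 g(3,1)=3 g(3,3)=1
t=4: g(4,0)=5 g(4,2)=4 g(4,4)=1
t=5: g(5,-1)=5 g(5,1)=9 g(5,3)=5 g(5,5)=1
t=6: g(6,0)=14 g(6,2)=14 g(6,4)=6 g(6,6)=1
t=7: g(7,-1)=14 g(7,1)=28 g(7,3)=20 g(7,5)=7 g(7,7)=1
t=8: g(8,0)=42 g(8,2)=48 g(8,4)=27 g(8,6)=8 g(8,8)=1
t=9: g(9,-1)=42 g(9,1)=90 g(9,3)=75 g(9,5)=35 g(9,7)=9 g(9,9)=1
t=10: g(10,0)=132 g(10,2)=165 g(10,4)=110 g(10,6)=44 g(10,8)=10 g(10,10)=1
t=11: g(11,-1)=132 g(11,1)=297 g(11,3)=275 g(11,5)=154 g(11,7)=54 g(11,9)=11 g(11,11)=1
t=12: g(12,0)=429 g(12,2)=572 g(12,4)=429 g(12,6)=208 g(12,8)=65 g(12,10)=12 g(12,12)=1
t=13: g(13,-1)=429 g(13,1)=1001 g(13,3)=1001 g(13,5)=637 g(13,7)=273 g(13,9)=77 g(13,11)=13 g(13,13)=1
t=14: g(14,0)=1430 g(14,2)=2002 g(14,4)=1638 g(14,6)=910 g(14,8)=350 g(14,10)=90 g(14,12)=14 g(14,14)=1
t=15: g(15,-1)=1430 g(15,1)=3432 g(15,3)=3640 g(15,5)=2548 g(15,7)=1260 g(15,9)=440 g(15,11)=104 g(15,13)=15 g(15,15)=1
t=16: g(16,0)=4862 g(16,2)=7072 g(16,4)=6188 g(16,6)=3808 g(16,8)=1700 g(16,10)=544 g(16,12)=119 g(16,14)=16 g(16,16)=1
t=17: g(17,-1)=4862 g(17,1)=11934 g(17,3)=13260 g(17,5)=9996 g(17,7)=5508 g(17,9)=2244 g(17,11)=663 g(17,13)=135 g(17,15)=17 g(17,17)=1
t=18: g(18,0)=16796 g(18,2)=25194 g(18,4)=23256 g(18,6)=15504 g(18,8)=7752 g(18,10)=2907 g(18,12)=798 g(18,14)=152 g(18,16)=18 g(18,18)=1
t=19: g(19,-1)=16796 g(19,1)=41990 g(19,3)=48450 g(19,5)=38760 g(19,7)=23256 g(19,9)=10659 g(19,11)=3705 g(19,13)=950 g(19,15)=170 g(19,17)=19 g(19,19)=1
t=20: g(20,0)=58786 g(20,2)=90440 g(20,4)=87210 g(20,6)=62016 g(20,8)=33915 g(20,10)=14364 g(20,12)=4655 g(20,14)=1120 g(20,16)=189 g(20,18)=20 g(20,20)=1
t=21: g(21,-1)=58786 g(21,1)=149226 g(21,3)=177650 g(21,5)=149226 g(21,7)=95931 g(21,9)=48279 g(21,11)=19019 g(21,13)=5775 g(21,15)=1309 g(21,17)=209 g(21,19)=21 g(21,21)=1
t=22: g(22,0)=208012 g(22,2)=326876 g(22,4)=326876 g(22,6)=245157 g(22,8)=144210 g(22,10)=67298 g(22,12)=24794 g(22,14)=7084 g(22,16)=1518 g(22,18)=230 g(22,20)=22 g(22,22)=1
t=23: g(23,-1)=208012 g(23,1)=534888 g(23,3)=653752 g(23,5)=572033 g(23,7)=389367 g(23,9)=211508 g(23,11)=92092 g(23,13)=31878 g(23,15)=8602 g(23,17)=1748 g(23,19)=252 g(23,21)=23 g(23,23)=1
t=24: g(24,0)=742900 g(24,2)=1188640 g(24,4)=1225785 g(24,6)=961400 g(24,8)=600875 g(24,10)=303600 g(24,12)=123970 g(24,14)=40480 g(24,16)=10350 g(24,18)=2000 g(24,20)=275 g(24,22)=24 g(24,24)=1
t=25: g(25,-1)=742900 g(25,1)=1931540 g(25,3)=2414425 g(25,5)=2187185 g(25,7)=1562275 g(25,9)=904475 g(25,11)=427570 g(25,13)=164450 g(25,15)=50830 g(25,17)=12350 g(25,19)=2275 g(25,21)=299 g(25,23)=25 g(25,25)=1
t=26: g(26,0)=2674440 g(26,2)=4345965 g(26,4)=4601610 g(26,6)=3749460 g(26,8)=2466750 g(26,10)=1332045 g(26,12)=592020 g(26,14)=215280 g(26,16)=63180 g(26,18)=14625 g(26,20)=2574 g(26,22)=324 g(26,24)=26 g(26,26)=1
t=27: g(27,-1)=2674440 g(27,1)=7020405 g(27,3)=8947575 g(27,5)=8351070 g(27,7)=6216210 g(27,9)=3798795 g(27,11)=1924065 g(27,13)=807300 g(27,15)=278460 g(27,17)=77805 g(27,19)=17199 g(27,21)=2898 g(27,23)=350 g(27,25)=27 g(27,27)=1
Paths never hitting -2: Σ_s g(27,s) = 40116600
Paths hitting -2: 2^27 - 40116600 = 94101128
P = 94101128/134217728 = 11762641/16777216

Answer: 11762641/16777216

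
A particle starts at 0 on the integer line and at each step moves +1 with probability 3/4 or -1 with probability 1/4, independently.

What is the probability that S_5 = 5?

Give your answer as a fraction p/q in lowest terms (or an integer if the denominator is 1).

Answer: 243/1024

Derivation:
To reach position 5 after 5 steps: need 5 steps of +1 and 0 steps of -1.
Number of such sequences: C(5,5) = 1
Each has probability (3/4)^5 · (1/4)^0 = 243/1024
P = 1 · 243/1024 = 243/1024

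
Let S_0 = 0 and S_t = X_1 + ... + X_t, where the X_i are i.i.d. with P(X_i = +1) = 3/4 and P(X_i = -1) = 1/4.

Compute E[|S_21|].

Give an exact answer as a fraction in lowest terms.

S_21 takes values m ≡ 1 (mod 2) with |m| ≤ 21; P(S_21=m) = C(21,(21+m)/2) · (3/4)^((21+m)/2) · (1/4)^((21-m)/2).
Distribution: P(S=-21)=1/4398046511104, P(S=-19)=63/4398046511104, P(S=-17)=945/2199023255552, P(S=-15)=17955/2199023255552, P(S=-13)=484785/4398046511104, P(S=-11)=4944807/4398046511104, P(S=-9)=4944807/549755813888, P(S=-7)=31788045/549755813888, P(S=-5)=667548945/2199023255552, P(S=-3)=2892712095/2199023255552, P(S=-1)=5206881771/1099511627776, P(S=1)=15620645313/1099511627776, P(S=3)=78103226565/2199023255552, P(S=5)=162214393635/2199023255552, P(S=7)=69520454415/549755813888, P(S=9)=97328636181/549755813888, P(S=11)=875957725629/4398046511104, P(S=13)=772903875555/4398046511104, P(S=15)=257634625185/2199023255552, P(S=17)=122037454035/2199023255552, P(S=19)=73222472421/4398046511104, P(S=21)=10460353203/4398046511104
E[|S_21|] = Σ_m |m|·P(S_21=m) = 2892100112013/274877906944

Answer: 2892100112013/274877906944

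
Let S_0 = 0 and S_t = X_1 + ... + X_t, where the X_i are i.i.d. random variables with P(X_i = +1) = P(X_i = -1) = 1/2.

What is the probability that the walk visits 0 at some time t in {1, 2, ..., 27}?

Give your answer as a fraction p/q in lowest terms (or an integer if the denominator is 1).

Answer: 7088533/8388608

Derivation:
Count via complement. Let g(t,s) = #length-t paths at position s with S_1..S_t all ≠ 0.
g(t,s) = g(t-1,s-1) + g(t-1,s+1) for s ≠ 0; g(t,0) = 0.
t=0: g(0,0)=1
t=1: g(1,-1)=1 g(1,1)=1
t=2: g(2,-2)=1 g(2,2)=1
t=3: g(3,-3)=1 g(3,-1)=1 g(3,1)=1 g(3,3)=1
t=4: g(4,-4)=1 g(4,-2)=2 g(4,2)=2 g(4,4)=1
t=5: g(5,-5)=1 g(5,-3)=3 g(5,-1)=2 g(5,1)=2 g(5,3)=3 g(5,5)=1
t=6: g(6,-6)=1 g(6,-4)=4 g(6,-2)=5 g(6,2)=5 g(6,4)=4 g(6,6)=1
t=7: g(7,-7)=1 g(7,-5)=5 g(7,-3)=9 g(7,-1)=5 g(7,1)=5 g(7,3)=9 g(7,5)=5 g(7,7)=1
t=8: g(8,-8)=1 g(8,-6)=6 g(8,-4)=14 g(8,-2)=14 g(8,2)=14 g(8,4)=14 g(8,6)=6 g(8,8)=1
t=9: g(9,-9)=1 g(9,-7)=7 g(9,-5)=20 g(9,-3)=28 g(9,-1)=14 g(9,1)=14 g(9,3)=28 g(9,5)=20 g(9,7)=7 g(9,9)=1
t=10: g(10,-10)=1 g(10,-8)=8 g(10,-6)=27 g(10,-4)=48 g(10,-2)=42 g(10,2)=42 g(10,4)=48 g(10,6)=27 g(10,8)=8 g(10,10)=1
t=11: g(11,-11)=1 g(11,-9)=9 g(11,-7)=35 g(11,-5)=75 g(11,-3)=90 g(11,-1)=42 g(11,1)=42 g(11,3)=90 g(11,5)=75 g(11,7)=35 g(11,9)=9 g(11,11)=1
t=12: g(12,-12)=1 g(12,-10)=10 g(12,-8)=44 g(12,-6)=110 g(12,-4)=165 g(12,-2)=132 g(12,2)=132 g(12,4)=165 g(12,6)=110 g(12,8)=44 g(12,10)=10 g(12,12)=1
t=13: g(13,-13)=1 g(13,-11)=11 g(13,-9)=54 g(13,-7)=154 g(13,-5)=275 g(13,-3)=297 g(13,-1)=132 g(13,1)=132 g(13,3)=297 g(13,5)=275 g(13,7)=154 g(13,9)=54 g(13,11)=11 g(13,13)=1
t=14: g(14,-14)=1 g(14,-12)=12 g(14,-10)=65 g(14,-8)=208 g(14,-6)=429 g(14,-4)=572 g(14,-2)=429 g(14,2)=429 g(14,4)=572 g(14,6)=429 g(14,8)=208 g(14,10)=65 g(14,12)=12 g(14,14)=1
t=15: g(15,-15)=1 g(15,-13)=13 g(15,-11)=77 g(15,-9)=273 g(15,-7)=637 g(15,-5)=1001 g(15,-3)=1001 g(15,-1)=429 g(15,1)=429 g(15,3)=1001 g(15,5)=1001 g(15,7)=637 g(15,9)=273 g(15,11)=77 g(15,13)=13 g(15,15)=1
t=16: g(16,-16)=1 g(16,-14)=14 g(16,-12)=90 g(16,-10)=350 g(16,-8)=910 g(16,-6)=1638 g(16,-4)=2002 g(16,-2)=1430 g(16,2)=1430 g(16,4)=2002 g(16,6)=1638 g(16,8)=910 g(16,10)=350 g(16,12)=90 g(16,14)=14 g(16,16)=1
t=17: g(17,-17)=1 g(17,-15)=15 g(17,-13)=104 g(17,-11)=440 g(17,-9)=1260 g(17,-7)=2548 g(17,-5)=3640 g(17,-3)=3432 g(17,-1)=1430 g(17,1)=1430 g(17,3)=3432 g(17,5)=3640 g(17,7)=2548 g(17,9)=1260 g(17,11)=440 g(17,13)=104 g(17,15)=15 g(17,17)=1
t=18: g(18,-18)=1 g(18,-16)=16 g(18,-14)=119 g(18,-12)=544 g(18,-10)=1700 g(18,-8)=3808 g(18,-6)=6188 g(18,-4)=7072 g(18,-2)=4862 g(18,2)=4862 g(18,4)=7072 g(18,6)=6188 g(18,8)=3808 g(18,10)=1700 g(18,12)=544 g(18,14)=119 g(18,16)=16 g(18,18)=1
t=19: g(19,-19)=1 g(19,-17)=17 g(19,-15)=135 g(19,-13)=663 g(19,-11)=2244 g(19,-9)=5508 g(19,-7)=9996 g(19,-5)=13260 g(19,-3)=11934 g(19,-1)=4862 g(19,1)=4862 g(19,3)=11934 g(19,5)=13260 g(19,7)=9996 g(19,9)=5508 g(19,11)=2244 g(19,13)=663 g(19,15)=135 g(19,17)=17 g(19,19)=1
t=20: g(20,-20)=1 g(20,-18)=18 g(20,-16)=152 g(20,-14)=798 g(20,-12)=2907 g(20,-10)=7752 g(20,-8)=15504 g(20,-6)=23256 g(20,-4)=25194 g(20,-2)=16796 g(20,2)=16796 g(20,4)=25194 g(20,6)=23256 g(20,8)=15504 g(20,10)=7752 g(20,12)=2907 g(20,14)=798 g(20,16)=152 g(20,18)=18 g(20,20)=1
t=21: g(21,-21)=1 g(21,-19)=19 g(21,-17)=170 g(21,-15)=950 g(21,-13)=3705 g(21,-11)=10659 g(21,-9)=23256 g(21,-7)=38760 g(21,-5)=48450 g(21,-3)=41990 g(21,-1)=16796 g(21,1)=16796 g(21,3)=41990 g(21,5)=48450 g(21,7)=38760 g(21,9)=23256 g(21,11)=10659 g(21,13)=3705 g(21,15)=950 g(21,17)=170 g(21,19)=19 g(21,21)=1
t=22: g(22,-22)=1 g(22,-20)=20 g(22,-18)=189 g(22,-16)=1120 g(22,-14)=4655 g(22,-12)=14364 g(22,-10)=33915 g(22,-8)=62016 g(22,-6)=87210 g(22,-4)=90440 g(22,-2)=58786 g(22,2)=58786 g(22,4)=90440 g(22,6)=87210 g(22,8)=62016 g(22,10)=33915 g(22,12)=14364 g(22,14)=4655 g(22,16)=1120 g(22,18)=189 g(22,20)=20 g(22,22)=1
t=23: g(23,-23)=1 g(23,-21)=21 g(23,-19)=209 g(23,-17)=1309 g(23,-15)=5775 g(23,-13)=19019 g(23,-11)=48279 g(23,-9)=95931 g(23,-7)=149226 g(23,-5)=177650 g(23,-3)=149226 g(23,-1)=58786 g(23,1)=58786 g(23,3)=149226 g(23,5)=177650 g(23,7)=149226 g(23,9)=95931 g(23,11)=48279 g(23,13)=19019 g(23,15)=5775 g(23,17)=1309 g(23,19)=209 g(23,21)=21 g(23,23)=1
t=24: g(24,-24)=1 g(24,-22)=22 g(24,-20)=230 g(24,-18)=1518 g(24,-16)=7084 g(24,-14)=24794 g(24,-12)=67298 g(24,-10)=144210 g(24,-8)=245157 g(24,-6)=326876 g(24,-4)=326876 g(24,-2)=208012 g(24,2)=208012 g(24,4)=326876 g(24,6)=326876 g(24,8)=245157 g(24,10)=144210 g(24,12)=67298 g(24,14)=24794 g(24,16)=7084 g(24,18)=1518 g(24,20)=230 g(24,22)=22 g(24,24)=1
t=25: g(25,-25)=1 g(25,-23)=23 g(25,-21)=252 g(25,-19)=1748 g(25,-17)=8602 g(25,-15)=31878 g(25,-13)=92092 g(25,-11)=211508 g(25,-9)=389367 g(25,-7)=572033 g(25,-5)=653752 g(25,-3)=534888 g(25,-1)=208012 g(25,1)=208012 g(25,3)=534888 g(25,5)=653752 g(25,7)=572033 g(25,9)=389367 g(25,11)=211508 g(25,13)=92092 g(25,15)=31878 g(25,17)=8602 g(25,19)=1748 g(25,21)=252 g(25,23)=23 g(25,25)=1
t=26: g(26,-26)=1 g(26,-24)=24 g(26,-22)=275 g(26,-20)=2000 g(26,-18)=10350 g(26,-16)=40480 g(26,-14)=123970 g(26,-12)=303600 g(26,-10)=600875 g(26,-8)=961400 g(26,-6)=1225785 g(26,-4)=1188640 g(26,-2)=742900 g(26,2)=742900 g(26,4)=1188640 g(26,6)=1225785 g(26,8)=961400 g(26,10)=600875 g(26,12)=303600 g(26,14)=123970 g(26,16)=40480 g(26,18)=10350 g(26,20)=2000 g(26,22)=275 g(26,24)=24 g(26,26)=1
t=27: g(27,-27)=1 g(27,-25)=25 g(27,-23)=299 g(27,-21)=2275 g(27,-19)=12350 g(27,-17)=50830 g(27,-15)=164450 g(27,-13)=427570 g(27,-11)=904475 g(27,-9)=1562275 g(27,-7)=2187185 g(27,-5)=2414425 g(27,-3)=1931540 g(27,-1)=742900 g(27,1)=742900 g(27,3)=1931540 g(27,5)=2414425 g(27,7)=2187185 g(27,9)=1562275 g(27,11)=904475 g(27,13)=427570 g(27,15)=164450 g(27,17)=50830 g(27,19)=12350 g(27,21)=2275 g(27,23)=299 g(27,25)=25 g(27,27)=1
Paths never hitting 0: Σ_s g(27,s) = 20801200
Paths hitting 0: 2^27 - 20801200 = 113416528
P = 113416528/134217728 = 7088533/8388608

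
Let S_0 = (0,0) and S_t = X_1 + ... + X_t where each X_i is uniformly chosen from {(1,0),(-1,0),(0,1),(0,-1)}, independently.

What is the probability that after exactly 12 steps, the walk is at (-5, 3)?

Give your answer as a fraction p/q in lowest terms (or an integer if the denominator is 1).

Let h be the number of horizontal steps (so 12-h are vertical). To end at (-5,3) need (h-5)/2 right-steps and ((12-h)+3)/2 up-steps.
Sum over h with 5 ≤ h ≤ 9, h ≡ 1 (mod 2), 12-h ≡ 1 (mod 2):
h=5: C(12,5)·C(5,0)·C(7,5) = 792·1·21 = 16632
h=7: C(12,7)·C(7,1)·C(5,4) = 792·7·5 = 27720
h=9: C(12,9)·C(9,2)·C(3,3) = 220·36·1 = 7920
Total favorable: 52272
Total paths: 4^12 = 16777216
P = 52272/16777216 = 3267/1048576

Answer: 3267/1048576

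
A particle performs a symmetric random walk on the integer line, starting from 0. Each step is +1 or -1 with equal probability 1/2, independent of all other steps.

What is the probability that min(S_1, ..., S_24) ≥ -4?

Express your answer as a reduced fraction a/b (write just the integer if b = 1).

Let f(t,s) = #length-t paths at position s with S_1..S_t all ≥ -4.
f(t,s) = f(t-1,s-1) + f(t-1,s+1) for s ≥ -4; f(t,s) = 0 for s < -4.
t=0: f(0,0)=1
t=1: f(1,-1)=1 f(1,1)=1
t=2: f(2,-2)=1 f(2,0)=2 f(2,2)=1
t=3: f(3,-3)=1 f(3,-1)=3 f(3,1)=3 f(3,3)=1
t=4: f(4,-4)=1 f(4,-2)=4 f(4,0)=6 f(4,2)=4 f(4,4)=1
t=5: f(5,-3)=5 f(5,-1)=10 f(5,1)=10 f(5,3)=5 f(5,5)=1
t=6: f(6,-4)=5 f(6,-2)=15 f(6,0)=20 f(6,2)=15 f(6,4)=6 f(6,6)=1
t=7: f(7,-3)=20 f(7,-1)=35 f(7,1)=35 f(7,3)=21 f(7,5)=7 f(7,7)=1
t=8: f(8,-4)=20 f(8,-2)=55 f(8,0)=70 f(8,2)=56 f(8,4)=28 f(8,6)=8 f(8,8)=1
t=9: f(9,-3)=75 f(9,-1)=125 f(9,1)=126 f(9,3)=84 f(9,5)=36 f(9,7)=9 f(9,9)=1
t=10: f(10,-4)=75 f(10,-2)=200 f(10,0)=251 f(10,2)=210 f(10,4)=120 f(10,6)=45 f(10,8)=10 f(10,10)=1
t=11: f(11,-3)=275 f(11,-1)=451 f(11,1)=461 f(11,3)=330 f(11,5)=165 f(11,7)=55 f(11,9)=11 f(11,11)=1
t=12: f(12,-4)=275 f(12,-2)=726 f(12,0)=912 f(12,2)=791 f(12,4)=495 f(12,6)=220 f(12,8)=66 f(12,10)=12 f(12,12)=1
t=13: f(13,-3)=1001 f(13,-1)=1638 f(13,1)=1703 f(13,3)=1286 f(13,5)=715 f(13,7)=286 f(13,9)=78 f(13,11)=13 f(13,13)=1
t=14: f(14,-4)=1001 f(14,-2)=2639 f(14,0)=3341 f(14,2)=2989 f(14,4)=2001 f(14,6)=1001 f(14,8)=364 f(14,10)=91 f(14,12)=14 f(14,14)=1
t=15: f(15,-3)=3640 f(15,-1)=5980 f(15,1)=6330 f(15,3)=4990 f(15,5)=3002 f(15,7)=1365 f(15,9)=455 f(15,11)=105 f(15,13)=15 f(15,15)=1
t=16: f(16,-4)=3640 f(16,-2)=9620 f(16,0)=12310 f(16,2)=11320 f(16,4)=7992 f(16,6)=4367 f(16,8)=1820 f(16,10)=560 f(16,12)=120 f(16,14)=16 f(16,16)=1
t=17: f(17,-3)=13260 f(17,-1)=21930 f(17,1)=23630 f(17,3)=19312 f(17,5)=12359 f(17,7)=6187 f(17,9)=2380 f(17,11)=680 f(17,13)=136 f(17,15)=17 f(17,17)=1
t=18: f(18,-4)=13260 f(18,-2)=35190 f(18,0)=45560 f(18,2)=42942 f(18,4)=31671 f(18,6)=18546 f(18,8)=8567 f(18,10)=3060 f(18,12)=816 f(18,14)=153 f(18,16)=18 f(18,18)=1
t=19: f(19,-3)=48450 f(19,-1)=80750 f(19,1)=88502 f(19,3)=74613 f(19,5)=50217 f(19,7)=27113 f(19,9)=11627 f(19,11)=3876 f(19,13)=969 f(19,15)=171 f(19,17)=19 f(19,19)=1
t=20: f(20,-4)=48450 f(20,-2)=129200 f(20,0)=169252 f(20,2)=163115 f(20,4)=124830 f(20,6)=77330 f(20,8)=38740 f(20,10)=15503 f(20,12)=4845 f(20,14)=1140 f(20,16)=190 f(20,18)=20 f(20,20)=1
t=21: f(21,-3)=177650 f(21,-1)=298452 f(21,1)=332367 f(21,3)=287945 f(21,5)=202160 f(21,7)=116070 f(21,9)=54243 f(21,11)=20348 f(21,13)=5985 f(21,15)=1330 f(21,17)=210 f(21,19)=21 f(21,21)=1
t=22: f(22,-4)=177650 f(22,-2)=476102 f(22,0)=630819 f(22,2)=620312 f(22,4)=490105 f(22,6)=318230 f(22,8)=170313 f(22,10)=74591 f(22,12)=26333 f(22,14)=7315 f(22,16)=1540 f(22,18)=231 f(22,20)=22 f(22,22)=1
t=23: f(23,-3)=653752 f(23,-1)=1106921 f(23,1)=1251131 f(23,3)=1110417 f(23,5)=808335 f(23,7)=488543 f(23,9)=244904 f(23,11)=100924 f(23,13)=33648 f(23,15)=8855 f(23,17)=1771 f(23,19)=253 f(23,21)=23 f(23,23)=1
t=24: f(24,-4)=653752 f(24,-2)=1760673 f(24,0)=2358052 f(24,2)=2361548 f(24,4)=1918752 f(24,6)=1296878 f(24,8)=733447 f(24,10)=345828 f(24,12)=134572 f(24,14)=42503 f(24,16)=10626 f(24,18)=2024 f(24,20)=276 f(24,22)=24 f(24,24)=1
Σ_s f(24,s) = 11618956
P = 11618956/16777216 = 2904739/4194304

Answer: 2904739/4194304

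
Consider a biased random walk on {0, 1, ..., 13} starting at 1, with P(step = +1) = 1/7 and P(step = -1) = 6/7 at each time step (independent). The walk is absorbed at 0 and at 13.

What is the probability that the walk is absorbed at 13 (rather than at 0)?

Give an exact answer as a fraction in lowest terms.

Answer: 1/2612138803

Derivation:
Biased walk: p = 1/7, q = 6/7, r = q/p = 6
Gambler's ruin: P(hit 13 before 0 | start at 1) = (1 - r^a)/(1 - r^N)
r^1 = 6; r^13 = 13060694016
P = (1 - 6) / (1 - 13060694016) = -5 / -13060694015 = 1/2612138803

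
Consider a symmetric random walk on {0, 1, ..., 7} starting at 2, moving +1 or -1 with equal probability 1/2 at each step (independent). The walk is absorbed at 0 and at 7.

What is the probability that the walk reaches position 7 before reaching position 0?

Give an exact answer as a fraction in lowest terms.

Symmetric walk (p = 1/2): the harmonic-function argument gives P(hit 7 before 0 | start at 2) = a/N.
P = 2/7 = 2/7

Answer: 2/7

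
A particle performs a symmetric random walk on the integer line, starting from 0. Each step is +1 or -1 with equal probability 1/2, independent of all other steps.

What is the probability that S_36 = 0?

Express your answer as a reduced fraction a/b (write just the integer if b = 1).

To return to 0 after 36 steps: need exactly 18 steps of +1 and 18 of -1.
Favorable paths: C(36,18) = 9075135300
Total paths: 2^36 = 68719476736
P = 9075135300/68719476736 = 2268783825/17179869184

Answer: 2268783825/17179869184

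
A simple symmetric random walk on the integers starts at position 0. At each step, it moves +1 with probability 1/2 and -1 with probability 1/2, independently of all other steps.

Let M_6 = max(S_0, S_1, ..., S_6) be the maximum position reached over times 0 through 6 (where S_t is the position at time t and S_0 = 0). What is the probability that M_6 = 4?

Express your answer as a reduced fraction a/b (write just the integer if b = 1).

Let M_6 = max(S_0,...,S_6). Use the reflection principle: for j ≥ 1, #{paths with M_6 ≥ j} = #{S_6 ≥ j} + #{S_6 ≥ j+1}.
By reflection, #{M_6 ≥ 4} = #{S_6 ≥ 4} + #{S_6 ≥ 5} = 7 + 1 = 8.
#{M_6 ≥ 5} = #{S_6 ≥ 5} + #{S_6 ≥ 6} = 1 + 1 = 2.
#{M_6 = 4} = 8 - 2 = 6.
P(M_6 = 4) = 6/64 = 3/32

Answer: 3/32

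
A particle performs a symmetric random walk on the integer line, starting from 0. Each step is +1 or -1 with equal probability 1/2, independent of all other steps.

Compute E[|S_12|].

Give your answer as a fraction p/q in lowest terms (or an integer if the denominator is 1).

Answer: 693/256

Derivation:
S_12 takes values m ≡ 0 (mod 2) with |m| ≤ 12; P(S_12=m) = C(12,(12+m)/2)/2^12.
Total paths: 2^12 = 4096
Distribution: P(S=-12)=1/4096, P(S=-10)=12/4096, P(S=-8)=66/4096, P(S=-6)=220/4096, P(S=-4)=495/4096, P(S=-2)=792/4096, P(S=0)=924/4096, P(S=2)=792/4096, P(S=4)=495/4096, P(S=6)=220/4096, P(S=8)=66/4096, P(S=10)=12/4096, P(S=12)=1/4096
E[|S_12|] = Σ_m |m|·P(S_12=m) = 11088/4096 = 693/256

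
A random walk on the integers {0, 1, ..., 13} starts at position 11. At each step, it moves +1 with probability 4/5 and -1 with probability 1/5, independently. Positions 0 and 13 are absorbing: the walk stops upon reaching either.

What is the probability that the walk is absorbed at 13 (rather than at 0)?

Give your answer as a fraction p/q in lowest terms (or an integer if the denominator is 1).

Biased walk: p = 4/5, q = 1/5, r = q/p = 1/4
Gambler's ruin: P(hit 13 before 0 | start at 11) = (1 - r^a)/(1 - r^N)
r^11 = 1/4194304; r^13 = 1/67108864
P = (1 - 1/4194304) / (1 - 1/67108864) = 4194303/4194304 / 67108863/67108864 = 22369616/22369621

Answer: 22369616/22369621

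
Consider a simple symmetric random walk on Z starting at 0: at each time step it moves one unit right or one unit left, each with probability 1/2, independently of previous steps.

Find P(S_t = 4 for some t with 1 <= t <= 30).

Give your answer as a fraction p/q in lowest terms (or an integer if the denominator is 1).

Answer: 15875597/33554432

Derivation:
Count via complement. Let g(t,s) = #length-t paths at position s with S_1..S_t all ≠ 4.
g(t,s) = g(t-1,s-1) + g(t-1,s+1) for s ≠ 4; g(t,4) = 0.
t=0: g(0,0)=1
t=1: g(1,-1)=1 g(1,1)=1
t=2: g(2,-2)=1 g(2,0)=2 g(2,2)=1
t=3: g(3,-3)=1 g(3,-1)=3 g(3,1)=3 g(3,3)=1
t=4: g(4,-4)=1 g(4,-2)=4 g(4,0)=6 g(4,2)=4
t=5: g(5,-5)=1 g(5,-3)=5 g(5,-1)=10 g(5,1)=10 g(5,3)=4
t=6: g(6,-6)=1 g(6,-4)=6 g(6,-2)=15 g(6,0)=20 g(6,2)=14
t=7: g(7,-7)=1 g(7,-5)=7 g(7,-3)=21 g(7,-1)=35 g(7,1)=34 g(7,3)=14
t=8: g(8,-8)=1 g(8,-6)=8 g(8,-4)=28 g(8,-2)=56 g(8,0)=69 g(8,2)=48
t=9: g(9,-9)=1 g(9,-7)=9 g(9,-5)=36 g(9,-3)=84 g(9,-1)=125 g(9,1)=117 g(9,3)=48
t=10: g(10,-10)=1 g(10,-8)=10 g(10,-6)=45 g(10,-4)=120 g(10,-2)=209 g(10,0)=242 g(10,2)=165
t=11: g(11,-11)=1 g(11,-9)=11 g(11,-7)=55 g(11,-5)=165 g(11,-3)=329 g(11,-1)=451 g(11,1)=407 g(11,3)=165
t=12: g(12,-12)=1 g(12,-10)=12 g(12,-8)=66 g(12,-6)=220 g(12,-4)=494 g(12,-2)=780 g(12,0)=858 g(12,2)=572
t=13: g(13,-13)=1 g(13,-11)=13 g(13,-9)=78 g(13,-7)=286 g(13,-5)=714 g(13,-3)=1274 g(13,-1)=1638 g(13,1)=1430 g(13,3)=572
t=14: g(14,-14)=1 g(14,-12)=14 g(14,-10)=91 g(14,-8)=364 g(14,-6)=1000 g(14,-4)=1988 g(14,-2)=2912 g(14,0)=3068 g(14,2)=2002
t=15: g(15,-15)=1 g(15,-13)=15 g(15,-11)=105 g(15,-9)=455 g(15,-7)=1364 g(15,-5)=2988 g(15,-3)=4900 g(15,-1)=5980 g(15,1)=5070 g(15,3)=2002
t=16: g(16,-16)=1 g(16,-14)=16 g(16,-12)=120 g(16,-10)=560 g(16,-8)=1819 g(16,-6)=4352 g(16,-4)=7888 g(16,-2)=10880 g(16,0)=11050 g(16,2)=7072
t=17: g(17,-17)=1 g(17,-15)=17 g(17,-13)=136 g(17,-11)=680 g(17,-9)=2379 g(17,-7)=6171 g(17,-5)=12240 g(17,-3)=18768 g(17,-1)=21930 g(17,1)=18122 g(17,3)=7072
t=18: g(18,-18)=1 g(18,-16)=18 g(18,-14)=153 g(18,-12)=816 g(18,-10)=3059 g(18,-8)=8550 g(18,-6)=18411 g(18,-4)=31008 g(18,-2)=40698 g(18,0)=40052 g(18,2)=25194
t=19: g(19,-19)=1 g(19,-17)=19 g(19,-15)=171 g(19,-13)=969 g(19,-11)=3875 g(19,-9)=11609 g(19,-7)=26961 g(19,-5)=49419 g(19,-3)=71706 g(19,-1)=80750 g(19,1)=65246 g(19,3)=25194
t=20: g(20,-20)=1 g(20,-18)=20 g(20,-16)=190 g(20,-14)=1140 g(20,-12)=4844 g(20,-10)=15484 g(20,-8)=38570 g(20,-6)=76380 g(20,-4)=121125 g(20,-2)=152456 g(20,0)=145996 g(20,2)=90440
t=21: g(21,-21)=1 g(21,-19)=21 g(21,-17)=210 g(21,-15)=1330 g(21,-13)=5984 g(21,-11)=20328 g(21,-9)=54054 g(21,-7)=114950 g(21,-5)=197505 g(21,-3)=273581 g(21,-1)=298452 g(21,1)=236436 g(21,3)=90440
t=22: g(22,-22)=1 g(22,-20)=22 g(22,-18)=231 g(22,-16)=1540 g(22,-14)=7314 g(22,-12)=26312 g(22,-10)=74382 g(22,-8)=169004 g(22,-6)=312455 g(22,-4)=471086 g(22,-2)=572033 g(22,0)=534888 g(22,2)=326876
t=23: g(23,-23)=1 g(23,-21)=23 g(23,-19)=253 g(23,-17)=1771 g(23,-15)=8854 g(23,-13)=33626 g(23,-11)=100694 g(23,-9)=243386 g(23,-7)=481459 g(23,-5)=783541 g(23,-3)=1043119 g(23,-1)=1106921 g(23,1)=861764 g(23,3)=326876
t=24: g(24,-24)=1 g(24,-22)=24 g(24,-20)=276 g(24,-18)=2024 g(24,-16)=10625 g(24,-14)=42480 g(24,-12)=134320 g(24,-10)=344080 g(24,-8)=724845 g(24,-6)=1265000 g(24,-4)=1826660 g(24,-2)=2150040 g(24,0)=1968685 g(24,2)=1188640
t=25: g(25,-25)=1 g(25,-23)=25 g(25,-21)=300 g(25,-19)=2300 g(25,-17)=12649 g(25,-15)=53105 g(25,-13)=176800 g(25,-11)=478400 g(25,-9)=1068925 g(25,-7)=1989845 g(25,-5)=3091660 g(25,-3)=3976700 g(25,-1)=4118725 g(25,1)=3157325 g(25,3)=1188640
t=26: g(26,-26)=1 g(26,-24)=26 g(26,-22)=325 g(26,-20)=2600 g(26,-18)=14949 g(26,-16)=65754 g(26,-14)=229905 g(26,-12)=655200 g(26,-10)=1547325 g(26,-8)=3058770 g(26,-6)=5081505 g(26,-4)=7068360 g(26,-2)=8095425 g(26,0)=7276050 g(26,2)=4345965
t=27: g(27,-27)=1 g(27,-25)=27 g(27,-23)=351 g(27,-21)=2925 g(27,-19)=17549 g(27,-17)=80703 g(27,-15)=295659 g(27,-13)=885105 g(27,-11)=2202525 g(27,-9)=4606095 g(27,-7)=8140275 g(27,-5)=12149865 g(27,-3)=15163785 g(27,-1)=15371475 g(27,1)=11622015 g(27,3)=4345965
t=28: g(28,-28)=1 g(28,-26)=28 g(28,-24)=378 g(28,-22)=3276 g(28,-20)=20474 g(28,-18)=98252 g(28,-16)=376362 g(28,-14)=1180764 g(28,-12)=3087630 g(28,-10)=6808620 g(28,-8)=12746370 g(28,-6)=20290140 g(28,-4)=27313650 g(28,-2)=30535260 g(28,0)=26993490 g(28,2)=15967980
t=29: g(29,-29)=1 g(29,-27)=29 g(29,-25)=406 g(29,-23)=3654 g(29,-21)=23750 g(29,-19)=118726 g(29,-17)=474614 g(29,-15)=1557126 g(29,-13)=4268394 g(29,-11)=9896250 g(29,-9)=19554990 g(29,-7)=33036510 g(29,-5)=47603790 g(29,-3)=57848910 g(29,-1)=57528750 g(29,1)=42961470 g(29,3)=15967980
t=30: g(30,-30)=1 g(30,-28)=30 g(30,-26)=435 g(30,-24)=4060 g(30,-22)=27404 g(30,-20)=142476 g(30,-18)=593340 g(30,-16)=2031740 g(30,-14)=5825520 g(30,-12)=14164644 g(30,-10)=29451240 g(30,-8)=52591500 g(30,-6)=80640300 g(30,-4)=105452700 g(30,-2)=115377660 g(30,0)=100490220 g(30,2)=58929450
Paths never hitting 4: Σ_s g(30,s) = 565722720
Paths hitting 4: 2^30 - 565722720 = 508019104
P = 508019104/1073741824 = 15875597/33554432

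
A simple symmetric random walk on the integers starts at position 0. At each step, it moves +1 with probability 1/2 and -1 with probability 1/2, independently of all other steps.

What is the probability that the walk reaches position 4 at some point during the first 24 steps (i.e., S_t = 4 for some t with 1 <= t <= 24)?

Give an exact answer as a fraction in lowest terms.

Answer: 1779879/4194304

Derivation:
Count via complement. Let g(t,s) = #length-t paths at position s with S_1..S_t all ≠ 4.
g(t,s) = g(t-1,s-1) + g(t-1,s+1) for s ≠ 4; g(t,4) = 0.
t=0: g(0,0)=1
t=1: g(1,-1)=1 g(1,1)=1
t=2: g(2,-2)=1 g(2,0)=2 g(2,2)=1
t=3: g(3,-3)=1 g(3,-1)=3 g(3,1)=3 g(3,3)=1
t=4: g(4,-4)=1 g(4,-2)=4 g(4,0)=6 g(4,2)=4
t=5: g(5,-5)=1 g(5,-3)=5 g(5,-1)=10 g(5,1)=10 g(5,3)=4
t=6: g(6,-6)=1 g(6,-4)=6 g(6,-2)=15 g(6,0)=20 g(6,2)=14
t=7: g(7,-7)=1 g(7,-5)=7 g(7,-3)=21 g(7,-1)=35 g(7,1)=34 g(7,3)=14
t=8: g(8,-8)=1 g(8,-6)=8 g(8,-4)=28 g(8,-2)=56 g(8,0)=69 g(8,2)=48
t=9: g(9,-9)=1 g(9,-7)=9 g(9,-5)=36 g(9,-3)=84 g(9,-1)=125 g(9,1)=117 g(9,3)=48
t=10: g(10,-10)=1 g(10,-8)=10 g(10,-6)=45 g(10,-4)=120 g(10,-2)=209 g(10,0)=242 g(10,2)=165
t=11: g(11,-11)=1 g(11,-9)=11 g(11,-7)=55 g(11,-5)=165 g(11,-3)=329 g(11,-1)=451 g(11,1)=407 g(11,3)=165
t=12: g(12,-12)=1 g(12,-10)=12 g(12,-8)=66 g(12,-6)=220 g(12,-4)=494 g(12,-2)=780 g(12,0)=858 g(12,2)=572
t=13: g(13,-13)=1 g(13,-11)=13 g(13,-9)=78 g(13,-7)=286 g(13,-5)=714 g(13,-3)=1274 g(13,-1)=1638 g(13,1)=1430 g(13,3)=572
t=14: g(14,-14)=1 g(14,-12)=14 g(14,-10)=91 g(14,-8)=364 g(14,-6)=1000 g(14,-4)=1988 g(14,-2)=2912 g(14,0)=3068 g(14,2)=2002
t=15: g(15,-15)=1 g(15,-13)=15 g(15,-11)=105 g(15,-9)=455 g(15,-7)=1364 g(15,-5)=2988 g(15,-3)=4900 g(15,-1)=5980 g(15,1)=5070 g(15,3)=2002
t=16: g(16,-16)=1 g(16,-14)=16 g(16,-12)=120 g(16,-10)=560 g(16,-8)=1819 g(16,-6)=4352 g(16,-4)=7888 g(16,-2)=10880 g(16,0)=11050 g(16,2)=7072
t=17: g(17,-17)=1 g(17,-15)=17 g(17,-13)=136 g(17,-11)=680 g(17,-9)=2379 g(17,-7)=6171 g(17,-5)=12240 g(17,-3)=18768 g(17,-1)=21930 g(17,1)=18122 g(17,3)=7072
t=18: g(18,-18)=1 g(18,-16)=18 g(18,-14)=153 g(18,-12)=816 g(18,-10)=3059 g(18,-8)=8550 g(18,-6)=18411 g(18,-4)=31008 g(18,-2)=40698 g(18,0)=40052 g(18,2)=25194
t=19: g(19,-19)=1 g(19,-17)=19 g(19,-15)=171 g(19,-13)=969 g(19,-11)=3875 g(19,-9)=11609 g(19,-7)=26961 g(19,-5)=49419 g(19,-3)=71706 g(19,-1)=80750 g(19,1)=65246 g(19,3)=25194
t=20: g(20,-20)=1 g(20,-18)=20 g(20,-16)=190 g(20,-14)=1140 g(20,-12)=4844 g(20,-10)=15484 g(20,-8)=38570 g(20,-6)=76380 g(20,-4)=121125 g(20,-2)=152456 g(20,0)=145996 g(20,2)=90440
t=21: g(21,-21)=1 g(21,-19)=21 g(21,-17)=210 g(21,-15)=1330 g(21,-13)=5984 g(21,-11)=20328 g(21,-9)=54054 g(21,-7)=114950 g(21,-5)=197505 g(21,-3)=273581 g(21,-1)=298452 g(21,1)=236436 g(21,3)=90440
t=22: g(22,-22)=1 g(22,-20)=22 g(22,-18)=231 g(22,-16)=1540 g(22,-14)=7314 g(22,-12)=26312 g(22,-10)=74382 g(22,-8)=169004 g(22,-6)=312455 g(22,-4)=471086 g(22,-2)=572033 g(22,0)=534888 g(22,2)=326876
t=23: g(23,-23)=1 g(23,-21)=23 g(23,-19)=253 g(23,-17)=1771 g(23,-15)=8854 g(23,-13)=33626 g(23,-11)=100694 g(23,-9)=243386 g(23,-7)=481459 g(23,-5)=783541 g(23,-3)=1043119 g(23,-1)=1106921 g(23,1)=861764 g(23,3)=326876
t=24: g(24,-24)=1 g(24,-22)=24 g(24,-20)=276 g(24,-18)=2024 g(24,-16)=10625 g(24,-14)=42480 g(24,-12)=134320 g(24,-10)=344080 g(24,-8)=724845 g(24,-6)=1265000 g(24,-4)=1826660 g(24,-2)=2150040 g(24,0)=1968685 g(24,2)=1188640
Paths never hitting 4: Σ_s g(24,s) = 9657700
Paths hitting 4: 2^24 - 9657700 = 7119516
P = 7119516/16777216 = 1779879/4194304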